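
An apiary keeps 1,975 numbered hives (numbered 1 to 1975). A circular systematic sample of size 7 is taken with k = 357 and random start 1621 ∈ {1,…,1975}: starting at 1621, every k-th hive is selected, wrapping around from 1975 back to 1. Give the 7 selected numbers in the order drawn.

1621, 3, 360, 717, 1074, 1431, 1788

Selection 1: 1621
Selection 2: 1621 + 357 = 1978 → 1978 − 1975 = 3
Selection 3: 3 + 357 = 360
Selection 4: 360 + 357 = 717
Selection 5: 717 + 357 = 1074
Selection 6: 1074 + 357 = 1431
Selection 7: 1431 + 357 = 1788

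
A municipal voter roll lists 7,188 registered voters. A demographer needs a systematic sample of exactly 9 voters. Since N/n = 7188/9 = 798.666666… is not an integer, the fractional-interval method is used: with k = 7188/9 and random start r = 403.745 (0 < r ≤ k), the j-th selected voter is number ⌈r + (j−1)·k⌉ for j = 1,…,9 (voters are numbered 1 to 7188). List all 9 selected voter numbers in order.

404, 1203, 2002, 2800, 3599, 4398, 5196, 5995, 6794

j=1: r + 0k = 403.745 → ⌈·⌉ = 404
j=2: r + 1k = 1202.411666… → ⌈·⌉ = 1203
j=3: r + 2k = 2001.078333… → ⌈·⌉ = 2002
j=4: r + 3k = 2799.745 → ⌈·⌉ = 2800
j=5: r + 4k = 3598.411666… → ⌈·⌉ = 3599
j=6: r + 5k = 4397.078333… → ⌈·⌉ = 4398
j=7: r + 6k = 5195.745 → ⌈·⌉ = 5196
j=8: r + 7k = 5994.411666… → ⌈·⌉ = 5995
j=9: r + 8k = 6793.078333… → ⌈·⌉ = 6794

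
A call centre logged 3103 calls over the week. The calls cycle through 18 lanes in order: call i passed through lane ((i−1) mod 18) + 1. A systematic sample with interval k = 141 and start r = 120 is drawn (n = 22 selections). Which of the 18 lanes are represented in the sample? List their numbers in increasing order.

Consecutive selections differ by k = 141, so their lane numbers differ by 141 mod 18 = 15.
gcd(141, 18) = 3, so the sample visits 18/3 = 6 distinct residues mod 18.
Start 120 is lane 12; the lanes hit are 3, 6, 9, 12, 15, 18.

3, 6, 9, 12, 15, 18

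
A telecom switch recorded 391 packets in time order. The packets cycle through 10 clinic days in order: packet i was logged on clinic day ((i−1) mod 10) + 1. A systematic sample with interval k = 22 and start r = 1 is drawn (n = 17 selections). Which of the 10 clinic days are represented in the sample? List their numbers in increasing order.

Consecutive selections differ by k = 22, so their clinic day numbers differ by 22 mod 10 = 2.
gcd(22, 10) = 2, so the sample visits 10/2 = 5 distinct residues mod 10.
Start 1 is clinic day 1; the clinic days hit are 1, 3, 5, 7, 9.

1, 3, 5, 7, 9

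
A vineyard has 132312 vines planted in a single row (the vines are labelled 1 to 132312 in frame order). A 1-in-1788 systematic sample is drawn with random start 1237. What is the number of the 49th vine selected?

87061

k = 1788
49th selection = r + (49−1)·k = 1237 + 48×1788 = 1237 + 85824 = 87061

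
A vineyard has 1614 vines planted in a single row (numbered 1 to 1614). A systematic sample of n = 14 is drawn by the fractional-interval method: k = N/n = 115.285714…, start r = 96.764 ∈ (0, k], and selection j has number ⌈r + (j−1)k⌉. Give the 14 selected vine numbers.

j=1: r + 0k = 96.764 → ⌈·⌉ = 97
j=2: r + 1k = 212.049714… → ⌈·⌉ = 213
j=3: r + 2k = 327.335428… → ⌈·⌉ = 328
j=4: r + 3k = 442.621142… → ⌈·⌉ = 443
j=5: r + 4k = 557.906857… → ⌈·⌉ = 558
j=6: r + 5k = 673.192571… → ⌈·⌉ = 674
j=7: r + 6k = 788.478285… → ⌈·⌉ = 789
j=8: r + 7k = 903.764 → ⌈·⌉ = 904
j=9: r + 8k = 1019.049714… → ⌈·⌉ = 1020
j=10: r + 9k = 1134.335428… → ⌈·⌉ = 1135
j=11: r + 10k = 1249.621142… → ⌈·⌉ = 1250
j=12: r + 11k = 1364.906857… → ⌈·⌉ = 1365
j=13: r + 12k = 1480.192571… → ⌈·⌉ = 1481
j=14: r + 13k = 1595.478285… → ⌈·⌉ = 1596

97, 213, 328, 443, 558, 674, 789, 904, 1020, 1135, 1250, 1365, 1481, 1596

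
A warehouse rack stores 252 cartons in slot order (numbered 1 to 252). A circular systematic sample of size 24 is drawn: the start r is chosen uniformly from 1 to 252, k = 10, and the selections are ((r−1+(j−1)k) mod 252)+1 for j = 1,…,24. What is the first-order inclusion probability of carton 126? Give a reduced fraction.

2/21

For each position j, as r ranges over 1…252 the j-th selection hits every carton exactly once, so carton 126 is selected for exactly 24 of the 252 starts.
Inclusion probability = 24/252 = 2/21.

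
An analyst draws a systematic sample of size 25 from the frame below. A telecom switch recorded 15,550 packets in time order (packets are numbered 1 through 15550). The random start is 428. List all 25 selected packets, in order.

k = N/n = 15550/25 = 622
packet 1: 428
packet 2: 428 + 622 = 1050
packet 3: 1050 + 622 = 1672
packet 4: 1672 + 622 = 2294
packet 5: 2294 + 622 = 2916
packet 6: 2916 + 622 = 3538
packet 7: 3538 + 622 = 4160
packet 8: 4160 + 622 = 4782
packet 9: 4782 + 622 = 5404
packet 10: 5404 + 622 = 6026
packet 11: 6026 + 622 = 6648
packet 12: 6648 + 622 = 7270
packet 13: 7270 + 622 = 7892
packet 14: 7892 + 622 = 8514
packet 15: 8514 + 622 = 9136
packet 16: 9136 + 622 = 9758
packet 17: 9758 + 622 = 10380
packet 18: 10380 + 622 = 11002
packet 19: 11002 + 622 = 11624
packet 20: 11624 + 622 = 12246
packet 21: 12246 + 622 = 12868
packet 22: 12868 + 622 = 13490
packet 23: 13490 + 622 = 14112
packet 24: 14112 + 622 = 14734
packet 25: 14734 + 622 = 15356

428, 1050, 1672, 2294, 2916, 3538, 4160, 4782, 5404, 6026, 6648, 7270, 7892, 8514, 9136, 9758, 10380, 11002, 11624, 12246, 12868, 13490, 14112, 14734, 15356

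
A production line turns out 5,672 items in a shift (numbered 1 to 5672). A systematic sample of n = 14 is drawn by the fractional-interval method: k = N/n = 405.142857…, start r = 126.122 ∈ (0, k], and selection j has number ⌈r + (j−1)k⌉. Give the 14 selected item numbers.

j=1: r + 0k = 126.122 → ⌈·⌉ = 127
j=2: r + 1k = 531.264857… → ⌈·⌉ = 532
j=3: r + 2k = 936.407714… → ⌈·⌉ = 937
j=4: r + 3k = 1341.550571… → ⌈·⌉ = 1342
j=5: r + 4k = 1746.693428… → ⌈·⌉ = 1747
j=6: r + 5k = 2151.836285… → ⌈·⌉ = 2152
j=7: r + 6k = 2556.979142… → ⌈·⌉ = 2557
j=8: r + 7k = 2962.122 → ⌈·⌉ = 2963
j=9: r + 8k = 3367.264857… → ⌈·⌉ = 3368
j=10: r + 9k = 3772.407714… → ⌈·⌉ = 3773
j=11: r + 10k = 4177.550571… → ⌈·⌉ = 4178
j=12: r + 11k = 4582.693428… → ⌈·⌉ = 4583
j=13: r + 12k = 4987.836285… → ⌈·⌉ = 4988
j=14: r + 13k = 5392.979142… → ⌈·⌉ = 5393

127, 532, 937, 1342, 1747, 2152, 2557, 2963, 3368, 3773, 4178, 4583, 4988, 5393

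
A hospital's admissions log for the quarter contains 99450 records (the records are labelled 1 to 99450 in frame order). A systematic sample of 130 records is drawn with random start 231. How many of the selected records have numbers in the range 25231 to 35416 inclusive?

13

k = 99450/130 = 765
First selection ≥ 25231: 231 + ⌈(25231−231)/765⌉·765 = 231 + 33×765 = 25476
Last selection ≤ 35416: 231 + ⌊(35416−231)/765⌋·765 = 231 + 45×765 = 34656
Count = 45 − 33 + 1 = 13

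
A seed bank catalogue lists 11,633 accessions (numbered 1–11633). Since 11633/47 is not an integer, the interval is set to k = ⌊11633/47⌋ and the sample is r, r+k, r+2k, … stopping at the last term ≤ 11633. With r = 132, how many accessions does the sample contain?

47

k = ⌊11633/47⌋ = 247
Achieved size = ⌊(11633 − 132)/247⌋ + 1 = ⌊11501/247⌋ + 1 = 46 + 1 = 47
(last selection: 132 + 46×247 = 11494 ≤ 11633; next would be 11741 > 11633)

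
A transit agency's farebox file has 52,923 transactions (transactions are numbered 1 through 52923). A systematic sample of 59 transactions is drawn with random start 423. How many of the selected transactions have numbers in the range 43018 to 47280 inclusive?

5

k = 52923/59 = 897
First selection ≥ 43018: 423 + ⌈(43018−423)/897⌉·897 = 423 + 48×897 = 43479
Last selection ≤ 47280: 423 + ⌊(47280−423)/897⌋·897 = 423 + 52×897 = 47067
Count = 52 − 48 + 1 = 5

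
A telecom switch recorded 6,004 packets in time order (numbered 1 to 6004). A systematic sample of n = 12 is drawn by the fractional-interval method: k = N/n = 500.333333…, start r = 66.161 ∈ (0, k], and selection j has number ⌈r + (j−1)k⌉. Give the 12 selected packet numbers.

j=1: r + 0k = 66.161 → ⌈·⌉ = 67
j=2: r + 1k = 566.494333… → ⌈·⌉ = 567
j=3: r + 2k = 1066.827666… → ⌈·⌉ = 1067
j=4: r + 3k = 1567.161 → ⌈·⌉ = 1568
j=5: r + 4k = 2067.494333… → ⌈·⌉ = 2068
j=6: r + 5k = 2567.827666… → ⌈·⌉ = 2568
j=7: r + 6k = 3068.161 → ⌈·⌉ = 3069
j=8: r + 7k = 3568.494333… → ⌈·⌉ = 3569
j=9: r + 8k = 4068.827666… → ⌈·⌉ = 4069
j=10: r + 9k = 4569.161 → ⌈·⌉ = 4570
j=11: r + 10k = 5069.494333… → ⌈·⌉ = 5070
j=12: r + 11k = 5569.827666… → ⌈·⌉ = 5570

67, 567, 1067, 1568, 2068, 2568, 3069, 3569, 4069, 4570, 5070, 5570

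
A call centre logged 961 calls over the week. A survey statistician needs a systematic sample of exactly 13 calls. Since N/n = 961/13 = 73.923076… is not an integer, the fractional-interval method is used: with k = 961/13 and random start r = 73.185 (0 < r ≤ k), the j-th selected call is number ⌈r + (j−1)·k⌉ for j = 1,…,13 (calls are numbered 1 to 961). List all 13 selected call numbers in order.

74, 148, 222, 295, 369, 443, 517, 591, 665, 739, 813, 887, 961

j=1: r + 0k = 73.185 → ⌈·⌉ = 74
j=2: r + 1k = 147.108076… → ⌈·⌉ = 148
j=3: r + 2k = 221.031153… → ⌈·⌉ = 222
j=4: r + 3k = 294.954230… → ⌈·⌉ = 295
j=5: r + 4k = 368.877307… → ⌈·⌉ = 369
j=6: r + 5k = 442.800384… → ⌈·⌉ = 443
j=7: r + 6k = 516.723461… → ⌈·⌉ = 517
j=8: r + 7k = 590.646538… → ⌈·⌉ = 591
j=9: r + 8k = 664.569615… → ⌈·⌉ = 665
j=10: r + 9k = 738.492692… → ⌈·⌉ = 739
j=11: r + 10k = 812.415769… → ⌈·⌉ = 813
j=12: r + 11k = 886.338846… → ⌈·⌉ = 887
j=13: r + 12k = 960.261923… → ⌈·⌉ = 961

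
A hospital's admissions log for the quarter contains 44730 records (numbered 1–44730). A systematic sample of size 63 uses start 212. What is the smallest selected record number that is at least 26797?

27192

k = 44730/63 = 710
Steps past start: ⌈(26797 − 212)/710⌉ = ⌈26585/710⌉ = 38
Selected record: 212 + 38×710 = 27192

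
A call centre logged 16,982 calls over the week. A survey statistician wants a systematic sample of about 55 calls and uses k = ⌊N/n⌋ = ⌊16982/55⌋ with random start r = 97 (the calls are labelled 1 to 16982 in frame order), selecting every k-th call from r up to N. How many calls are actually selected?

k = ⌊16982/55⌋ = 308
Achieved size = ⌊(16982 − 97)/308⌋ + 1 = ⌊16885/308⌋ + 1 = 54 + 1 = 55
(last selection: 97 + 54×308 = 16729 ≤ 16982; next would be 17037 > 16982)

55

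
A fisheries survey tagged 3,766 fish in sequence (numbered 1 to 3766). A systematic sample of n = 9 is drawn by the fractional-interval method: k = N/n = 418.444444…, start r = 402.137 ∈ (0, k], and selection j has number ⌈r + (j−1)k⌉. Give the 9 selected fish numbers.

403, 821, 1240, 1658, 2076, 2495, 2913, 3332, 3750

j=1: r + 0k = 402.137 → ⌈·⌉ = 403
j=2: r + 1k = 820.581444… → ⌈·⌉ = 821
j=3: r + 2k = 1239.025888… → ⌈·⌉ = 1240
j=4: r + 3k = 1657.470333… → ⌈·⌉ = 1658
j=5: r + 4k = 2075.914777… → ⌈·⌉ = 2076
j=6: r + 5k = 2494.359222… → ⌈·⌉ = 2495
j=7: r + 6k = 2912.803666… → ⌈·⌉ = 2913
j=8: r + 7k = 3331.248111… → ⌈·⌉ = 3332
j=9: r + 8k = 3749.692555… → ⌈·⌉ = 3750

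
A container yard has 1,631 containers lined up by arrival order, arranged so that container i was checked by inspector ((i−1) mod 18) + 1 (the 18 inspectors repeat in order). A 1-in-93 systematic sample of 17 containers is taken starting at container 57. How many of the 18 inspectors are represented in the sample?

Consecutive selections differ by k = 93, so their inspector numbers differ by 93 mod 18 = 3.
gcd(93, 18) = 3, so the sample visits 18/3 = 6 distinct residues mod 18.
Start 57 is inspector 3; the inspectors hit are 3, 6, 9, 12, 15, 18.

6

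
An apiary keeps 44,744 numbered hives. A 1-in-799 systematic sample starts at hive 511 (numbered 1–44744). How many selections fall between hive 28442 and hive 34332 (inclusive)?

8

k = 799
First selection ≥ 28442: 511 + ⌈(28442−511)/799⌉·799 = 511 + 35×799 = 28476
Last selection ≤ 34332: 511 + ⌊(34332−511)/799⌋·799 = 511 + 42×799 = 34069
Count = 42 − 35 + 1 = 8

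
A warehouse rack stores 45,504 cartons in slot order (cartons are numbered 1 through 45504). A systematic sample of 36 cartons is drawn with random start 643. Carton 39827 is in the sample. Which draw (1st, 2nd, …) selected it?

32

k = 45504/36 = 1264
position = (39827 − 643)/1264 + 1 = 39184/1264 + 1 = 31 + 1 = 32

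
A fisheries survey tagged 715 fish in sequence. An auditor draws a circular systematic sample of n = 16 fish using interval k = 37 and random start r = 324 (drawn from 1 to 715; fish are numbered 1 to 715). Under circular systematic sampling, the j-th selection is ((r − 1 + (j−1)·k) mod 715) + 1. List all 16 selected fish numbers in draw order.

Selection 1: 324
Selection 2: 324 + 37 = 361
Selection 3: 361 + 37 = 398
Selection 4: 398 + 37 = 435
Selection 5: 435 + 37 = 472
Selection 6: 472 + 37 = 509
Selection 7: 509 + 37 = 546
Selection 8: 546 + 37 = 583
Selection 9: 583 + 37 = 620
Selection 10: 620 + 37 = 657
Selection 11: 657 + 37 = 694
Selection 12: 694 + 37 = 731 → 731 − 715 = 16
Selection 13: 16 + 37 = 53
Selection 14: 53 + 37 = 90
Selection 15: 90 + 37 = 127
Selection 16: 127 + 37 = 164

324, 361, 398, 435, 472, 509, 546, 583, 620, 657, 694, 16, 53, 90, 127, 164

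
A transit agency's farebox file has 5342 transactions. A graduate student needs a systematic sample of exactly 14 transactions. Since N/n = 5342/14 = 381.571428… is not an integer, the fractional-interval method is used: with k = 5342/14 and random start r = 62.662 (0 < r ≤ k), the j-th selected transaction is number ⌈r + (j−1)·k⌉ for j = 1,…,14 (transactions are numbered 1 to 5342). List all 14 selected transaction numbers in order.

j=1: r + 0k = 62.662 → ⌈·⌉ = 63
j=2: r + 1k = 444.233428… → ⌈·⌉ = 445
j=3: r + 2k = 825.804857… → ⌈·⌉ = 826
j=4: r + 3k = 1207.376285… → ⌈·⌉ = 1208
j=5: r + 4k = 1588.947714… → ⌈·⌉ = 1589
j=6: r + 5k = 1970.519142… → ⌈·⌉ = 1971
j=7: r + 6k = 2352.090571… → ⌈·⌉ = 2353
j=8: r + 7k = 2733.662 → ⌈·⌉ = 2734
j=9: r + 8k = 3115.233428… → ⌈·⌉ = 3116
j=10: r + 9k = 3496.804857… → ⌈·⌉ = 3497
j=11: r + 10k = 3878.376285… → ⌈·⌉ = 3879
j=12: r + 11k = 4259.947714… → ⌈·⌉ = 4260
j=13: r + 12k = 4641.519142… → ⌈·⌉ = 4642
j=14: r + 13k = 5023.090571… → ⌈·⌉ = 5024

63, 445, 826, 1208, 1589, 1971, 2353, 2734, 3116, 3497, 3879, 4260, 4642, 5024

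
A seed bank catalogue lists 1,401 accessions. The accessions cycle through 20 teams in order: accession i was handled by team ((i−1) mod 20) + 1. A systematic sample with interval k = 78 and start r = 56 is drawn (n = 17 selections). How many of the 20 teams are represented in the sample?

Consecutive selections differ by k = 78, so their team numbers differ by 78 mod 20 = 18.
gcd(78, 20) = 2, so the sample visits 20/2 = 10 distinct residues mod 20.
Start 56 is team 16; the teams hit are 2, 4, 6, 8, 10, 12, 14, 16, 18, 20.

10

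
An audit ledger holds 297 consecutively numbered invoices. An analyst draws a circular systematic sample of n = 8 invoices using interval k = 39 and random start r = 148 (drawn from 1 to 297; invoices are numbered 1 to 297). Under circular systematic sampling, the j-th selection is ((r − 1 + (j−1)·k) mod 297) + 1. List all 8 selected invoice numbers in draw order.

148, 187, 226, 265, 7, 46, 85, 124

Selection 1: 148
Selection 2: 148 + 39 = 187
Selection 3: 187 + 39 = 226
Selection 4: 226 + 39 = 265
Selection 5: 265 + 39 = 304 → 304 − 297 = 7
Selection 6: 7 + 39 = 46
Selection 7: 46 + 39 = 85
Selection 8: 85 + 39 = 124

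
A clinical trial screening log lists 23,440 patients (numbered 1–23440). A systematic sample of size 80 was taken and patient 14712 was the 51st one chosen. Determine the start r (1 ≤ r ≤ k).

62

k = 23440/80 = 293
r = 14712 − (51−1)×293 = 14712 − 14650 = 62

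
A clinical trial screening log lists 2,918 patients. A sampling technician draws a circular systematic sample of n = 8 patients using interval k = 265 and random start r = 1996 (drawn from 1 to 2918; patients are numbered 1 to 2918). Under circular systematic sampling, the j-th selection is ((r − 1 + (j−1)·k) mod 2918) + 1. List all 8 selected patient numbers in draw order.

1996, 2261, 2526, 2791, 138, 403, 668, 933

Selection 1: 1996
Selection 2: 1996 + 265 = 2261
Selection 3: 2261 + 265 = 2526
Selection 4: 2526 + 265 = 2791
Selection 5: 2791 + 265 = 3056 → 3056 − 2918 = 138
Selection 6: 138 + 265 = 403
Selection 7: 403 + 265 = 668
Selection 8: 668 + 265 = 933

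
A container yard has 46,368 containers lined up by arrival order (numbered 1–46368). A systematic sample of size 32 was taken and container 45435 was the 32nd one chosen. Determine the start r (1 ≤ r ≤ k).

516

k = 46368/32 = 1449
r = 45435 − (32−1)×1449 = 45435 − 44919 = 516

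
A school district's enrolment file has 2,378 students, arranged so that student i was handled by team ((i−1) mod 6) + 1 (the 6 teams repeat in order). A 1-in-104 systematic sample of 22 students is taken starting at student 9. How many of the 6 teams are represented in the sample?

3

Consecutive selections differ by k = 104, so their team numbers differ by 104 mod 6 = 2.
gcd(104, 6) = 2, so the sample visits 6/2 = 3 distinct residues mod 6.
Start 9 is team 3; the teams hit are 1, 3, 5.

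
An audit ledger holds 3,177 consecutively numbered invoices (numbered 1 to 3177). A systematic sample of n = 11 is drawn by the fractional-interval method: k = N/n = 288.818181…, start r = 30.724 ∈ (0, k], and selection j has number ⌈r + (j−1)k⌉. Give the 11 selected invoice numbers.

j=1: r + 0k = 30.724 → ⌈·⌉ = 31
j=2: r + 1k = 319.542181… → ⌈·⌉ = 320
j=3: r + 2k = 608.360363… → ⌈·⌉ = 609
j=4: r + 3k = 897.178545… → ⌈·⌉ = 898
j=5: r + 4k = 1185.996727… → ⌈·⌉ = 1186
j=6: r + 5k = 1474.814909… → ⌈·⌉ = 1475
j=7: r + 6k = 1763.633090… → ⌈·⌉ = 1764
j=8: r + 7k = 2052.451272… → ⌈·⌉ = 2053
j=9: r + 8k = 2341.269454… → ⌈·⌉ = 2342
j=10: r + 9k = 2630.087636… → ⌈·⌉ = 2631
j=11: r + 10k = 2918.905818… → ⌈·⌉ = 2919

31, 320, 609, 898, 1186, 1475, 1764, 2053, 2342, 2631, 2919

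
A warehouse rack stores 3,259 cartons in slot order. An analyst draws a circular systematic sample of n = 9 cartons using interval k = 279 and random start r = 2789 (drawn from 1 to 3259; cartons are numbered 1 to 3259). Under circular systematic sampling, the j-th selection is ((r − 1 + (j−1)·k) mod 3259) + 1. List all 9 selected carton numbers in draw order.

Selection 1: 2789
Selection 2: 2789 + 279 = 3068
Selection 3: 3068 + 279 = 3347 → 3347 − 3259 = 88
Selection 4: 88 + 279 = 367
Selection 5: 367 + 279 = 646
Selection 6: 646 + 279 = 925
Selection 7: 925 + 279 = 1204
Selection 8: 1204 + 279 = 1483
Selection 9: 1483 + 279 = 1762

2789, 3068, 88, 367, 646, 925, 1204, 1483, 1762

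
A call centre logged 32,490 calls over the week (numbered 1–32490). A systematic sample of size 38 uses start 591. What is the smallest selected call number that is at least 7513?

8286

k = 32490/38 = 855
Steps past start: ⌈(7513 − 591)/855⌉ = ⌈6922/855⌉ = 9
Selected call: 591 + 9×855 = 8286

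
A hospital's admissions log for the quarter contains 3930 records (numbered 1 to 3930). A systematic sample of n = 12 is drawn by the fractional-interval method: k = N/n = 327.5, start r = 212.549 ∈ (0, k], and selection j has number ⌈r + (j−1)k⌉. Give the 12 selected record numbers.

213, 541, 868, 1196, 1523, 1851, 2178, 2506, 2833, 3161, 3488, 3816

j=1: r + 0k = 212.549 → ⌈·⌉ = 213
j=2: r + 1k = 540.049 → ⌈·⌉ = 541
j=3: r + 2k = 867.549 → ⌈·⌉ = 868
j=4: r + 3k = 1195.049 → ⌈·⌉ = 1196
j=5: r + 4k = 1522.549 → ⌈·⌉ = 1523
j=6: r + 5k = 1850.049 → ⌈·⌉ = 1851
j=7: r + 6k = 2177.549 → ⌈·⌉ = 2178
j=8: r + 7k = 2505.049 → ⌈·⌉ = 2506
j=9: r + 8k = 2832.549 → ⌈·⌉ = 2833
j=10: r + 9k = 3160.049 → ⌈·⌉ = 3161
j=11: r + 10k = 3487.549 → ⌈·⌉ = 3488
j=12: r + 11k = 3815.049 → ⌈·⌉ = 3816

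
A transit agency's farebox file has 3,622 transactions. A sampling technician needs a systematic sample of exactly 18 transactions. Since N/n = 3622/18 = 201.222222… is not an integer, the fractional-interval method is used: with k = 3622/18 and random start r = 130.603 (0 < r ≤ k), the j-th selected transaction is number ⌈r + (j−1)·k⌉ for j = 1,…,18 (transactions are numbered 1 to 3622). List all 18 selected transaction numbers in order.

j=1: r + 0k = 130.603 → ⌈·⌉ = 131
j=2: r + 1k = 331.825222… → ⌈·⌉ = 332
j=3: r + 2k = 533.047444… → ⌈·⌉ = 534
j=4: r + 3k = 734.269666… → ⌈·⌉ = 735
j=5: r + 4k = 935.491888… → ⌈·⌉ = 936
j=6: r + 5k = 1136.714111… → ⌈·⌉ = 1137
j=7: r + 6k = 1337.936333… → ⌈·⌉ = 1338
j=8: r + 7k = 1539.158555… → ⌈·⌉ = 1540
j=9: r + 8k = 1740.380777… → ⌈·⌉ = 1741
j=10: r + 9k = 1941.603 → ⌈·⌉ = 1942
j=11: r + 10k = 2142.825222… → ⌈·⌉ = 2143
j=12: r + 11k = 2344.047444… → ⌈·⌉ = 2345
j=13: r + 12k = 2545.269666… → ⌈·⌉ = 2546
j=14: r + 13k = 2746.491888… → ⌈·⌉ = 2747
j=15: r + 14k = 2947.714111… → ⌈·⌉ = 2948
j=16: r + 15k = 3148.936333… → ⌈·⌉ = 3149
j=17: r + 16k = 3350.158555… → ⌈·⌉ = 3351
j=18: r + 17k = 3551.380777… → ⌈·⌉ = 3552

131, 332, 534, 735, 936, 1137, 1338, 1540, 1741, 1942, 2143, 2345, 2546, 2747, 2948, 3149, 3351, 3552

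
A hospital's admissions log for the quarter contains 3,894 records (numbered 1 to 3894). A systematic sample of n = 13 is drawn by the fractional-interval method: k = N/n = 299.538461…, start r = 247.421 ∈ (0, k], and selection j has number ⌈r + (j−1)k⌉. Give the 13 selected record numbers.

248, 547, 847, 1147, 1446, 1746, 2045, 2345, 2644, 2944, 3243, 3543, 3842

j=1: r + 0k = 247.421 → ⌈·⌉ = 248
j=2: r + 1k = 546.959461… → ⌈·⌉ = 547
j=3: r + 2k = 846.497923… → ⌈·⌉ = 847
j=4: r + 3k = 1146.036384… → ⌈·⌉ = 1147
j=5: r + 4k = 1445.574846… → ⌈·⌉ = 1446
j=6: r + 5k = 1745.113307… → ⌈·⌉ = 1746
j=7: r + 6k = 2044.651769… → ⌈·⌉ = 2045
j=8: r + 7k = 2344.190230… → ⌈·⌉ = 2345
j=9: r + 8k = 2643.728692… → ⌈·⌉ = 2644
j=10: r + 9k = 2943.267153… → ⌈·⌉ = 2944
j=11: r + 10k = 3242.805615… → ⌈·⌉ = 3243
j=12: r + 11k = 3542.344076… → ⌈·⌉ = 3543
j=13: r + 12k = 3841.882538… → ⌈·⌉ = 3842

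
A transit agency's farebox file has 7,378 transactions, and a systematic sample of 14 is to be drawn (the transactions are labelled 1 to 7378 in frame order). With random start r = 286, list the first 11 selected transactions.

286, 813, 1340, 1867, 2394, 2921, 3448, 3975, 4502, 5029, 5556

k = N/n = 7378/14 = 527
transaction 1: 286
transaction 2: 286 + 527 = 813
transaction 3: 813 + 527 = 1340
transaction 4: 1340 + 527 = 1867
transaction 5: 1867 + 527 = 2394
transaction 6: 2394 + 527 = 2921
transaction 7: 2921 + 527 = 3448
transaction 8: 3448 + 527 = 3975
transaction 9: 3975 + 527 = 4502
transaction 10: 4502 + 527 = 5029
transaction 11: 5029 + 527 = 5556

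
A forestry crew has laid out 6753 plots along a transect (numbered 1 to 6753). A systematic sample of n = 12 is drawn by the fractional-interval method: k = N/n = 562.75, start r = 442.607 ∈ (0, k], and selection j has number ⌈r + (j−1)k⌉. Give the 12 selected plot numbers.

443, 1006, 1569, 2131, 2694, 3257, 3820, 4382, 4945, 5508, 6071, 6633

j=1: r + 0k = 442.607 → ⌈·⌉ = 443
j=2: r + 1k = 1005.357 → ⌈·⌉ = 1006
j=3: r + 2k = 1568.107 → ⌈·⌉ = 1569
j=4: r + 3k = 2130.857 → ⌈·⌉ = 2131
j=5: r + 4k = 2693.607 → ⌈·⌉ = 2694
j=6: r + 5k = 3256.357 → ⌈·⌉ = 3257
j=7: r + 6k = 3819.107 → ⌈·⌉ = 3820
j=8: r + 7k = 4381.857 → ⌈·⌉ = 4382
j=9: r + 8k = 4944.607 → ⌈·⌉ = 4945
j=10: r + 9k = 5507.357 → ⌈·⌉ = 5508
j=11: r + 10k = 6070.107 → ⌈·⌉ = 6071
j=12: r + 11k = 6632.857 → ⌈·⌉ = 6633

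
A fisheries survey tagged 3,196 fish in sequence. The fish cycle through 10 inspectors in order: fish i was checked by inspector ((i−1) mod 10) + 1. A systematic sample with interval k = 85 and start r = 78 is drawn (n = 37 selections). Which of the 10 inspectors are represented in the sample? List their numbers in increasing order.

3, 8

Consecutive selections differ by k = 85, so their inspector numbers differ by 85 mod 10 = 5.
gcd(85, 10) = 5, so the sample visits 10/5 = 2 distinct residues mod 10.
Start 78 is inspector 8; the inspectors hit are 3, 8.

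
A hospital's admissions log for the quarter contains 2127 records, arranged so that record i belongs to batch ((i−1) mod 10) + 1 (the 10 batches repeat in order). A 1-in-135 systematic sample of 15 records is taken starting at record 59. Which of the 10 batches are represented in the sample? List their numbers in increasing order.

4, 9

Consecutive selections differ by k = 135, so their batch numbers differ by 135 mod 10 = 5.
gcd(135, 10) = 5, so the sample visits 10/5 = 2 distinct residues mod 10.
Start 59 is batch 9; the batches hit are 4, 9.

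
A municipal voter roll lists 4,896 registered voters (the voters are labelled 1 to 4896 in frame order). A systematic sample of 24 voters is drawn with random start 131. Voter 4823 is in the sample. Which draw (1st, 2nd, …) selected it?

24

k = 4896/24 = 204
position = (4823 − 131)/204 + 1 = 4692/204 + 1 = 23 + 1 = 24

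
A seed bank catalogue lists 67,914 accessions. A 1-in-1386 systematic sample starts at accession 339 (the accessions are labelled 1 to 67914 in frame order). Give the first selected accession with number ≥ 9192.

k = 1386
Steps past start: ⌈(9192 − 339)/1386⌉ = ⌈8853/1386⌉ = 7
Selected accession: 339 + 7×1386 = 10041

10041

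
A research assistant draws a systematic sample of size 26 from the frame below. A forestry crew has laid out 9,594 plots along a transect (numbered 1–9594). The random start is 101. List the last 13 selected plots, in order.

k = N/n = 9594/26 = 369
14th selection = 101 + 13×369 = 4898
15th: 4898 + 369 = 5267
16th: 5267 + 369 = 5636
17th: 5636 + 369 = 6005
18th: 6005 + 369 = 6374
19th: 6374 + 369 = 6743
20th: 6743 + 369 = 7112
21st: 7112 + 369 = 7481
22nd: 7481 + 369 = 7850
23rd: 7850 + 369 = 8219
24th: 8219 + 369 = 8588
25th: 8588 + 369 = 8957
26th: 8957 + 369 = 9326

4898, 5267, 5636, 6005, 6374, 6743, 7112, 7481, 7850, 8219, 8588, 8957, 9326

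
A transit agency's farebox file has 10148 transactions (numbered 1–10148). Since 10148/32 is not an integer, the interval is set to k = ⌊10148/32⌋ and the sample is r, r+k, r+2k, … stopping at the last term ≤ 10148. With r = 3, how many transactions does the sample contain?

33

k = ⌊10148/32⌋ = 317
Achieved size = ⌊(10148 − 3)/317⌋ + 1 = ⌊10145/317⌋ + 1 = 32 + 1 = 33
(last selection: 3 + 32×317 = 10147 ≤ 10148; next would be 10464 > 10148)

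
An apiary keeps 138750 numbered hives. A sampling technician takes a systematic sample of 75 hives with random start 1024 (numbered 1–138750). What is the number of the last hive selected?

k = 138750/75 = 1850
75th selection = r + (75−1)·k = 1024 + 74×1850 = 1024 + 136900 = 137924

137924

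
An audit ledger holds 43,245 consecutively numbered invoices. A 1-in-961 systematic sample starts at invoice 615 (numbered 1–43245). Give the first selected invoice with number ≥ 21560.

21757

k = 961
Steps past start: ⌈(21560 − 615)/961⌉ = ⌈20945/961⌉ = 22
Selected invoice: 615 + 22×961 = 21757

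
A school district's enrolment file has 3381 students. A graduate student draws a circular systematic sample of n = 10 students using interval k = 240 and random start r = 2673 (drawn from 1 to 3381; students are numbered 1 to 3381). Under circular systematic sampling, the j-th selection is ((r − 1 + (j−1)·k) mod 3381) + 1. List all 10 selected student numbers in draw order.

2673, 2913, 3153, 12, 252, 492, 732, 972, 1212, 1452

Selection 1: 2673
Selection 2: 2673 + 240 = 2913
Selection 3: 2913 + 240 = 3153
Selection 4: 3153 + 240 = 3393 → 3393 − 3381 = 12
Selection 5: 12 + 240 = 252
Selection 6: 252 + 240 = 492
Selection 7: 492 + 240 = 732
Selection 8: 732 + 240 = 972
Selection 9: 972 + 240 = 1212
Selection 10: 1212 + 240 = 1452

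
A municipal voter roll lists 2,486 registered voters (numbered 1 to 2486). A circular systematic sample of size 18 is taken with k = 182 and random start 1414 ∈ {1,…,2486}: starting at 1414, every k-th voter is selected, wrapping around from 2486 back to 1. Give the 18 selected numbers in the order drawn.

Selection 1: 1414
Selection 2: 1414 + 182 = 1596
Selection 3: 1596 + 182 = 1778
Selection 4: 1778 + 182 = 1960
Selection 5: 1960 + 182 = 2142
Selection 6: 2142 + 182 = 2324
Selection 7: 2324 + 182 = 2506 → 2506 − 2486 = 20
Selection 8: 20 + 182 = 202
Selection 9: 202 + 182 = 384
Selection 10: 384 + 182 = 566
Selection 11: 566 + 182 = 748
Selection 12: 748 + 182 = 930
Selection 13: 930 + 182 = 1112
Selection 14: 1112 + 182 = 1294
Selection 15: 1294 + 182 = 1476
Selection 16: 1476 + 182 = 1658
Selection 17: 1658 + 182 = 1840
Selection 18: 1840 + 182 = 2022

1414, 1596, 1778, 1960, 2142, 2324, 20, 202, 384, 566, 748, 930, 1112, 1294, 1476, 1658, 1840, 2022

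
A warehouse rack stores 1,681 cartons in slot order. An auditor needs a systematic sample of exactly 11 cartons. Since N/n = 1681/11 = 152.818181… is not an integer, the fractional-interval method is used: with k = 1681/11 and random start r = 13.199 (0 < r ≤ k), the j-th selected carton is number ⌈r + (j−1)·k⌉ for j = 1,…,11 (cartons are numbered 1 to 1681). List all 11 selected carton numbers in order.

14, 167, 319, 472, 625, 778, 931, 1083, 1236, 1389, 1542

j=1: r + 0k = 13.199 → ⌈·⌉ = 14
j=2: r + 1k = 166.017181… → ⌈·⌉ = 167
j=3: r + 2k = 318.835363… → ⌈·⌉ = 319
j=4: r + 3k = 471.653545… → ⌈·⌉ = 472
j=5: r + 4k = 624.471727… → ⌈·⌉ = 625
j=6: r + 5k = 777.289909… → ⌈·⌉ = 778
j=7: r + 6k = 930.108090… → ⌈·⌉ = 931
j=8: r + 7k = 1082.926272… → ⌈·⌉ = 1083
j=9: r + 8k = 1235.744454… → ⌈·⌉ = 1236
j=10: r + 9k = 1388.562636… → ⌈·⌉ = 1389
j=11: r + 10k = 1541.380818… → ⌈·⌉ = 1542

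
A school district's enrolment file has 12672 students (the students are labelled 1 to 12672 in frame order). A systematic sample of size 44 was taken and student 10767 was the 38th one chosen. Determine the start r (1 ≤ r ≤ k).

k = 12672/44 = 288
r = 10767 − (38−1)×288 = 10767 − 10656 = 111

111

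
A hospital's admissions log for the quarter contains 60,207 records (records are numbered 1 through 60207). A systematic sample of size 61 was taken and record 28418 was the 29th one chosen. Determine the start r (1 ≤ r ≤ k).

782

k = 60207/61 = 987
r = 28418 − (29−1)×987 = 28418 − 27636 = 782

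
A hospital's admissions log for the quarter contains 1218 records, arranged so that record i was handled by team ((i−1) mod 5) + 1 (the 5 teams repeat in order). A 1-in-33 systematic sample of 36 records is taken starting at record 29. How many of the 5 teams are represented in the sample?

5

Consecutive selections differ by k = 33, so their team numbers differ by 33 mod 5 = 3.
gcd(33, 5) = 1, so the sample visits 5/1 = 5 distinct residues mod 5.
Start 29 is team 4; the teams hit are 1, 2, 3, 4, 5.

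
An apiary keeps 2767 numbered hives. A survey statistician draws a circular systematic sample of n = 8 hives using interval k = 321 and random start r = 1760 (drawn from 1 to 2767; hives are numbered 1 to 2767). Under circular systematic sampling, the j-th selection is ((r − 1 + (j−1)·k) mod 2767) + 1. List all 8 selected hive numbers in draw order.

1760, 2081, 2402, 2723, 277, 598, 919, 1240

Selection 1: 1760
Selection 2: 1760 + 321 = 2081
Selection 3: 2081 + 321 = 2402
Selection 4: 2402 + 321 = 2723
Selection 5: 2723 + 321 = 3044 → 3044 − 2767 = 277
Selection 6: 277 + 321 = 598
Selection 7: 598 + 321 = 919
Selection 8: 919 + 321 = 1240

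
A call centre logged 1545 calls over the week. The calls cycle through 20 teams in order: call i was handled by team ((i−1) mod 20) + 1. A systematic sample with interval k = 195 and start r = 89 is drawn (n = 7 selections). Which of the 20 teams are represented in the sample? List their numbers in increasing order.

4, 9, 14, 19

Consecutive selections differ by k = 195, so their team numbers differ by 195 mod 20 = 15.
gcd(195, 20) = 5, so the sample visits 20/5 = 4 distinct residues mod 20.
Start 89 is team 9; the teams hit are 4, 9, 14, 19.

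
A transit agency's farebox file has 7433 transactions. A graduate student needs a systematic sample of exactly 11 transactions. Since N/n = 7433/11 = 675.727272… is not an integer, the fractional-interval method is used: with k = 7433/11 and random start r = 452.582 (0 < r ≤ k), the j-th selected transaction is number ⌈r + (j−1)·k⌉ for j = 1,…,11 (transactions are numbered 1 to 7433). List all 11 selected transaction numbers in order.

453, 1129, 1805, 2480, 3156, 3832, 4507, 5183, 5859, 6535, 7210

j=1: r + 0k = 452.582 → ⌈·⌉ = 453
j=2: r + 1k = 1128.309272… → ⌈·⌉ = 1129
j=3: r + 2k = 1804.036545… → ⌈·⌉ = 1805
j=4: r + 3k = 2479.763818… → ⌈·⌉ = 2480
j=5: r + 4k = 3155.491090… → ⌈·⌉ = 3156
j=6: r + 5k = 3831.218363… → ⌈·⌉ = 3832
j=7: r + 6k = 4506.945636… → ⌈·⌉ = 4507
j=8: r + 7k = 5182.672909… → ⌈·⌉ = 5183
j=9: r + 8k = 5858.400181… → ⌈·⌉ = 5859
j=10: r + 9k = 6534.127454… → ⌈·⌉ = 6535
j=11: r + 10k = 7209.854727… → ⌈·⌉ = 7210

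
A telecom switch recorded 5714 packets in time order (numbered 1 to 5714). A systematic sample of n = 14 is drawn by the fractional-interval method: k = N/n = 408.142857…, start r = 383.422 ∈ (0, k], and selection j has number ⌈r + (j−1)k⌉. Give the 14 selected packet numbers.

384, 792, 1200, 1608, 2016, 2425, 2833, 3241, 3649, 4057, 4465, 4873, 5282, 5690

j=1: r + 0k = 383.422 → ⌈·⌉ = 384
j=2: r + 1k = 791.564857… → ⌈·⌉ = 792
j=3: r + 2k = 1199.707714… → ⌈·⌉ = 1200
j=4: r + 3k = 1607.850571… → ⌈·⌉ = 1608
j=5: r + 4k = 2015.993428… → ⌈·⌉ = 2016
j=6: r + 5k = 2424.136285… → ⌈·⌉ = 2425
j=7: r + 6k = 2832.279142… → ⌈·⌉ = 2833
j=8: r + 7k = 3240.422 → ⌈·⌉ = 3241
j=9: r + 8k = 3648.564857… → ⌈·⌉ = 3649
j=10: r + 9k = 4056.707714… → ⌈·⌉ = 4057
j=11: r + 10k = 4464.850571… → ⌈·⌉ = 4465
j=12: r + 11k = 4872.993428… → ⌈·⌉ = 4873
j=13: r + 12k = 5281.136285… → ⌈·⌉ = 5282
j=14: r + 13k = 5689.279142… → ⌈·⌉ = 5690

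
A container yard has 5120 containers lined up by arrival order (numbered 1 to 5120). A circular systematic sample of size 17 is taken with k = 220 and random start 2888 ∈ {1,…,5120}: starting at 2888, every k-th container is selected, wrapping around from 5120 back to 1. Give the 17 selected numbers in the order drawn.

2888, 3108, 3328, 3548, 3768, 3988, 4208, 4428, 4648, 4868, 5088, 188, 408, 628, 848, 1068, 1288

Selection 1: 2888
Selection 2: 2888 + 220 = 3108
Selection 3: 3108 + 220 = 3328
Selection 4: 3328 + 220 = 3548
Selection 5: 3548 + 220 = 3768
Selection 6: 3768 + 220 = 3988
Selection 7: 3988 + 220 = 4208
Selection 8: 4208 + 220 = 4428
Selection 9: 4428 + 220 = 4648
Selection 10: 4648 + 220 = 4868
Selection 11: 4868 + 220 = 5088
Selection 12: 5088 + 220 = 5308 → 5308 − 5120 = 188
Selection 13: 188 + 220 = 408
Selection 14: 408 + 220 = 628
Selection 15: 628 + 220 = 848
Selection 16: 848 + 220 = 1068
Selection 17: 1068 + 220 = 1288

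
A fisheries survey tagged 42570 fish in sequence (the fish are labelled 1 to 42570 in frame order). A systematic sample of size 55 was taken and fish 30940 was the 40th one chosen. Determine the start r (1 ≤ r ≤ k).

k = 42570/55 = 774
r = 30940 − (40−1)×774 = 30940 − 30186 = 754

754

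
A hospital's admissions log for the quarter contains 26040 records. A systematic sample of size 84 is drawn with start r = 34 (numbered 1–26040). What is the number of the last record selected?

k = 26040/84 = 310
84th selection = r + (84−1)·k = 34 + 83×310 = 34 + 25730 = 25764

25764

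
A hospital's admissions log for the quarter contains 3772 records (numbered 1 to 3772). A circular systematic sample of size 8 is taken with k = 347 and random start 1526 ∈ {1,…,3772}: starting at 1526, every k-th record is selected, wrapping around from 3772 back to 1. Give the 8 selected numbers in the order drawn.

1526, 1873, 2220, 2567, 2914, 3261, 3608, 183

Selection 1: 1526
Selection 2: 1526 + 347 = 1873
Selection 3: 1873 + 347 = 2220
Selection 4: 2220 + 347 = 2567
Selection 5: 2567 + 347 = 2914
Selection 6: 2914 + 347 = 3261
Selection 7: 3261 + 347 = 3608
Selection 8: 3608 + 347 = 3955 → 3955 − 3772 = 183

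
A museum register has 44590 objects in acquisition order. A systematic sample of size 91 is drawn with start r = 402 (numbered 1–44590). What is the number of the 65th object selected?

k = 44590/91 = 490
65th selection = r + (65−1)·k = 402 + 64×490 = 402 + 31360 = 31762

31762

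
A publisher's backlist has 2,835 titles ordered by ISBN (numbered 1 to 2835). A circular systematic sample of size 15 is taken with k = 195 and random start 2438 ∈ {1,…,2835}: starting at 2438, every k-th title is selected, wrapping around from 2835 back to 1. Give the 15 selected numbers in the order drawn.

2438, 2633, 2828, 188, 383, 578, 773, 968, 1163, 1358, 1553, 1748, 1943, 2138, 2333

Selection 1: 2438
Selection 2: 2438 + 195 = 2633
Selection 3: 2633 + 195 = 2828
Selection 4: 2828 + 195 = 3023 → 3023 − 2835 = 188
Selection 5: 188 + 195 = 383
Selection 6: 383 + 195 = 578
Selection 7: 578 + 195 = 773
Selection 8: 773 + 195 = 968
Selection 9: 968 + 195 = 1163
Selection 10: 1163 + 195 = 1358
Selection 11: 1358 + 195 = 1553
Selection 12: 1553 + 195 = 1748
Selection 13: 1748 + 195 = 1943
Selection 14: 1943 + 195 = 2138
Selection 15: 2138 + 195 = 2333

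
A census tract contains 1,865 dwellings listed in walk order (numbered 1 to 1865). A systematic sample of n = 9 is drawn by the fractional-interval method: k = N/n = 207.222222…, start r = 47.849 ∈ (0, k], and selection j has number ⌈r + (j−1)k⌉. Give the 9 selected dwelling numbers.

j=1: r + 0k = 47.849 → ⌈·⌉ = 48
j=2: r + 1k = 255.071222… → ⌈·⌉ = 256
j=3: r + 2k = 462.293444… → ⌈·⌉ = 463
j=4: r + 3k = 669.515666… → ⌈·⌉ = 670
j=5: r + 4k = 876.737888… → ⌈·⌉ = 877
j=6: r + 5k = 1083.960111… → ⌈·⌉ = 1084
j=7: r + 6k = 1291.182333… → ⌈·⌉ = 1292
j=8: r + 7k = 1498.404555… → ⌈·⌉ = 1499
j=9: r + 8k = 1705.626777… → ⌈·⌉ = 1706

48, 256, 463, 670, 877, 1084, 1292, 1499, 1706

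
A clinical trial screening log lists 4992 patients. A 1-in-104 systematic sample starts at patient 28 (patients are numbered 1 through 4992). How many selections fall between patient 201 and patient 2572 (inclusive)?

23

k = 104
First selection ≥ 201: 28 + ⌈(201−28)/104⌉·104 = 28 + 2×104 = 236
Last selection ≤ 2572: 28 + ⌊(2572−28)/104⌋·104 = 28 + 24×104 = 2524
Count = 24 − 2 + 1 = 23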